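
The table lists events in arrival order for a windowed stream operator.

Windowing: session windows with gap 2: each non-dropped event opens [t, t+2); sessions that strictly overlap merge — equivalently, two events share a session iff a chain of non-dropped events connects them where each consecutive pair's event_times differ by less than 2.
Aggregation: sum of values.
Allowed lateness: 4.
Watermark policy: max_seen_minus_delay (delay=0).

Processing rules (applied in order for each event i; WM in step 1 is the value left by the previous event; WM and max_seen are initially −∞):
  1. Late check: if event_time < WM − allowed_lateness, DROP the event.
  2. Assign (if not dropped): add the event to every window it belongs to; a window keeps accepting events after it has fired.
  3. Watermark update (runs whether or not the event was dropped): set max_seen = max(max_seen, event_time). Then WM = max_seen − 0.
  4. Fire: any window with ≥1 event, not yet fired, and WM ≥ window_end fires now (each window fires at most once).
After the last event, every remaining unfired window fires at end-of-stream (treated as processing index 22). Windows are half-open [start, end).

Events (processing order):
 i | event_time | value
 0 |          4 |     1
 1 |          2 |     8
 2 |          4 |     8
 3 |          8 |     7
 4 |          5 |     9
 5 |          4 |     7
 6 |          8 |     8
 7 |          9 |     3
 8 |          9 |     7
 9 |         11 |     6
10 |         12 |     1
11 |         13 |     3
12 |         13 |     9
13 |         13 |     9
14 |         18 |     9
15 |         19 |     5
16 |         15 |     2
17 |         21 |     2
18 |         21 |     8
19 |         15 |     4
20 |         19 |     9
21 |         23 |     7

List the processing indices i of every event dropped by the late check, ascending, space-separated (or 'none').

19

i=0 t=4 v=1: → [4,6); WM=4
i=1 t=2 v=8: → [2,4); WM=4
i=2 t=4 v=8: → [4,6); WM=4
i=3 t=8 v=7: → [8,10); WM=8
i=4 t=5 v=9: → [4,7); WM=8
i=5 t=4 v=7: → [4,7); WM=8
i=6 t=8 v=8: → [8,10); WM=8
i=7 t=9 v=3: → [8,11); WM=9
i=8 t=9 v=7: → [8,11); WM=9
i=9 t=11 v=6: → [11,13); WM=11
i=10 t=12 v=1: → [11,14); WM=12
i=11 t=13 v=3: → [11,15); WM=13
i=12 t=13 v=9: → [11,15); WM=13
i=13 t=13 v=9: → [11,15); WM=13
i=14 t=18 v=9: → [18,20); WM=18
i=15 t=19 v=5: → [18,21); WM=19
i=16 t=15 v=2: → [15,17); WM=19
i=17 t=21 v=2: → [21,23); WM=21
i=18 t=21 v=8: → [21,23); WM=21
i=19 t=15 v=4: DROP (t<21-4); WM=21
i=20 t=19 v=9: → [18,21); WM=21
i=21 t=23 v=7: → [23,25); WM=23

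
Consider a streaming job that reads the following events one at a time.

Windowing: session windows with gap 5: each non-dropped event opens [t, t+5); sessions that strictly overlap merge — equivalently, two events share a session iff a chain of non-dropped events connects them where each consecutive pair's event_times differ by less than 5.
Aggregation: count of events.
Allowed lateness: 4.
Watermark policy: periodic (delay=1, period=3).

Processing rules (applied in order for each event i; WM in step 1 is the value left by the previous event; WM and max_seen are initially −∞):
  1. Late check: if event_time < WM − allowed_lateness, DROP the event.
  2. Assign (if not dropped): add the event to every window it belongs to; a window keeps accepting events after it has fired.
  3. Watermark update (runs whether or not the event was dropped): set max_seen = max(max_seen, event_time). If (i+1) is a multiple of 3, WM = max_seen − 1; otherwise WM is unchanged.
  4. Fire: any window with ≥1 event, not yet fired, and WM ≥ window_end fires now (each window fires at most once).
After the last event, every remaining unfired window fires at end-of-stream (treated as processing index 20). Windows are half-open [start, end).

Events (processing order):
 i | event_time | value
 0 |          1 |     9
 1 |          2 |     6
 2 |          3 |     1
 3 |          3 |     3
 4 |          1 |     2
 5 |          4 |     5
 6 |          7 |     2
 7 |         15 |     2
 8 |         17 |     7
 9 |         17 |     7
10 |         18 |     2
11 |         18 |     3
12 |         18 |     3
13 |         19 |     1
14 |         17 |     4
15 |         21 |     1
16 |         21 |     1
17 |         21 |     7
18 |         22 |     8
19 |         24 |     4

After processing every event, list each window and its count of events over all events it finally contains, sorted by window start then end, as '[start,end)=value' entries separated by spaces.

[1,12)=7 [15,29)=13

i=0 t=1 v=9: → [1,6); WM=−∞
i=1 t=2 v=6: → [1,7); WM=−∞
i=2 t=3 v=1: → [1,8); WM=2
i=3 t=3 v=3: → [1,8); WM=2
i=4 t=1 v=2: → [1,8); WM=2
i=5 t=4 v=5: → [1,9); WM=3
i=6 t=7 v=2: → [1,12); WM=3
i=7 t=15 v=2: → [15,20); WM=3
i=8 t=17 v=7: → [15,22); WM=16
i=9 t=17 v=7: → [15,22); WM=16
i=10 t=18 v=2: → [15,23); WM=16
i=11 t=18 v=3: → [15,23); WM=17
i=12 t=18 v=3: → [15,23); WM=17
i=13 t=19 v=1: → [15,24); WM=17
i=14 t=17 v=4: → [15,24); WM=18
i=15 t=21 v=1: → [15,26); WM=18
i=16 t=21 v=1: → [15,26); WM=18
i=17 t=21 v=7: → [15,26); WM=20
i=18 t=22 v=8: → [15,27); WM=20
i=19 t=24 v=4: → [15,29); WM=20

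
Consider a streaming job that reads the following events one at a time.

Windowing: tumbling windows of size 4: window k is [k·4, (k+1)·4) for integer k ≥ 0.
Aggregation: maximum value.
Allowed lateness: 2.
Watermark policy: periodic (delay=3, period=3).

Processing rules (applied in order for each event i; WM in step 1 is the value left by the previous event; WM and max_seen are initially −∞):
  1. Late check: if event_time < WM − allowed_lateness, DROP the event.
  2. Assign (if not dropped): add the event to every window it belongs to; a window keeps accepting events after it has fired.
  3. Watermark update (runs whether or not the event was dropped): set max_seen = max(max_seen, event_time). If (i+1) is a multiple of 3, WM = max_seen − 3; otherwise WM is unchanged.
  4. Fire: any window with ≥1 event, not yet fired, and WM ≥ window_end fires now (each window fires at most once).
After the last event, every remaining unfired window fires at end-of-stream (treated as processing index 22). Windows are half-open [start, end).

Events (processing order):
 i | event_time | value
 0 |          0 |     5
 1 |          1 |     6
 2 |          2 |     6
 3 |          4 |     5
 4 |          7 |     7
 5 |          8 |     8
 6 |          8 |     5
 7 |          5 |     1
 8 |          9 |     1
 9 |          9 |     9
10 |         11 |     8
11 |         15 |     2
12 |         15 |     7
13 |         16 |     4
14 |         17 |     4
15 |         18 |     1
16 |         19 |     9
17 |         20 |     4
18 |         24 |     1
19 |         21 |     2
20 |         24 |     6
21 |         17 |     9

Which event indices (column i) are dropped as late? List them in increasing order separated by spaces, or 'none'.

21

i=0 t=0 v=5: → [0,4); WM=−∞
i=1 t=1 v=6: → [0,4); WM=−∞
i=2 t=2 v=6: → [0,4); WM=-1
i=3 t=4 v=5: → [4,8); WM=-1
i=4 t=7 v=7: → [4,8); WM=-1
i=5 t=8 v=8: → [8,12); WM=5; [0,4) fires=6
i=6 t=8 v=5: → [8,12); WM=5
i=7 t=5 v=1: → [4,8); WM=5
i=8 t=9 v=1: → [8,12); WM=6
i=9 t=9 v=9: → [8,12); WM=6
i=10 t=11 v=8: → [8,12); WM=6
i=11 t=15 v=2: → [12,16); WM=12; [4,8) fires=7 [8,12) fires=9
i=12 t=15 v=7: → [12,16); WM=12
i=13 t=16 v=4: → [16,20); WM=12
i=14 t=17 v=4: → [16,20); WM=14
i=15 t=18 v=1: → [16,20); WM=14
i=16 t=19 v=9: → [16,20); WM=14
i=17 t=20 v=4: → [20,24); WM=17; [12,16) fires=7
i=18 t=24 v=1: → [24,28); WM=17
i=19 t=21 v=2: → [20,24); WM=17
i=20 t=24 v=6: → [24,28); WM=21; [16,20) fires=9
i=21 t=17 v=9: DROP (t<21-2); WM=21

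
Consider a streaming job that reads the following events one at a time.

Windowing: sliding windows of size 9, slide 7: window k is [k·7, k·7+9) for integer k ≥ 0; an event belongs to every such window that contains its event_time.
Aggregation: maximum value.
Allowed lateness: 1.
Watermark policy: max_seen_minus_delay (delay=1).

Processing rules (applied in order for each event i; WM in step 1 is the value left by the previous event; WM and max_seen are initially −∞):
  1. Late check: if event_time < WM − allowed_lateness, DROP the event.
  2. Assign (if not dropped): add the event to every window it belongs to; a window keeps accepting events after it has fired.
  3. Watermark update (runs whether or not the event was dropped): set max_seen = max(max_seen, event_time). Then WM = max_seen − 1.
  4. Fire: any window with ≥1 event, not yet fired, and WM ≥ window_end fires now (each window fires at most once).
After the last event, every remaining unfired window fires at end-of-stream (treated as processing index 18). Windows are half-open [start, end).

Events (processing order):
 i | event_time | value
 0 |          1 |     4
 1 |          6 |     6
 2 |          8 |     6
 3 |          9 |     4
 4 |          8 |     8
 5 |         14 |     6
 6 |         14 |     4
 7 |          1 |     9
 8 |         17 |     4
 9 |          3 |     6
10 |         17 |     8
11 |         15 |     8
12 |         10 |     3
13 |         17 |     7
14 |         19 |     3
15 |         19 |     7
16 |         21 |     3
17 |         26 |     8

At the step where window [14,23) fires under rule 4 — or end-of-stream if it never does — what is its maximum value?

8

i=0 t=1 v=4: → [0,9); WM=0
i=1 t=6 v=6: → [0,9); WM=5
i=2 t=8 v=6: → [7,16),[0,9); WM=7
i=3 t=9 v=4: → [7,16); WM=8
i=4 t=8 v=8: → [7,16),[0,9); WM=8
i=5 t=14 v=6: → [14,23),[7,16); WM=13; [0,9) fires=8
i=6 t=14 v=4: → [14,23),[7,16); WM=13
i=7 t=1 v=9: DROP (t<13-1); WM=13
i=8 t=17 v=4: → [14,23); WM=16; [7,16) fires=8
i=9 t=3 v=6: DROP (t<16-1); WM=16
i=10 t=17 v=8: → [14,23); WM=16
i=11 t=15 v=8: → [14,23),[7,16); WM=16
i=12 t=10 v=3: DROP (t<16-1); WM=16
i=13 t=17 v=7: → [14,23); WM=16
i=14 t=19 v=3: → [14,23); WM=18
i=15 t=19 v=7: → [14,23); WM=18
i=16 t=21 v=3: → [21,30),[14,23); WM=20
i=17 t=26 v=8: → [21,30); WM=25; [14,23) fires=8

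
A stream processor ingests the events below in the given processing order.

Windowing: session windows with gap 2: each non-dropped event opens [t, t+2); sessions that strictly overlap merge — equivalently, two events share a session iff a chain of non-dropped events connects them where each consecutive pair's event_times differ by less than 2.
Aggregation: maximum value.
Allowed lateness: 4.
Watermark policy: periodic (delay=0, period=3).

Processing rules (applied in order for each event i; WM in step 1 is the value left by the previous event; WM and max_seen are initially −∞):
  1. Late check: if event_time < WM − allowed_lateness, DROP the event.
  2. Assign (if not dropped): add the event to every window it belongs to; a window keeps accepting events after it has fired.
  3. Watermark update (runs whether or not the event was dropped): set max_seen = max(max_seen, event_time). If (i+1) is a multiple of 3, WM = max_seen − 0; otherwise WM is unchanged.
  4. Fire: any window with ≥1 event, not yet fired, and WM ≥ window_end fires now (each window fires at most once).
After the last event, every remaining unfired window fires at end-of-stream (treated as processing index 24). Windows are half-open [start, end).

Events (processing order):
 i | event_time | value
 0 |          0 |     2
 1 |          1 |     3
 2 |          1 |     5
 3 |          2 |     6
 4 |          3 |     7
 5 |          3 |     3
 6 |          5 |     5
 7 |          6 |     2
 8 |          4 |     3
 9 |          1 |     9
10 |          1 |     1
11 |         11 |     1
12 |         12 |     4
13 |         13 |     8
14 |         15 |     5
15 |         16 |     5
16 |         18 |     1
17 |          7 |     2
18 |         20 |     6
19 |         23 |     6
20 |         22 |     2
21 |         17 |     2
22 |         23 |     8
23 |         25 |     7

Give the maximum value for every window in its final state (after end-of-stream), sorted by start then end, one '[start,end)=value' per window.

[0,8)=7 [11,15)=8 [15,18)=5 [18,20)=1 [20,22)=6 [22,25)=8 [25,27)=7

i=0 t=0 v=2: → [0,2); WM=−∞
i=1 t=1 v=3: → [0,3); WM=−∞
i=2 t=1 v=5: → [0,3); WM=1
i=3 t=2 v=6: → [0,4); WM=1
i=4 t=3 v=7: → [0,5); WM=1
i=5 t=3 v=3: → [0,5); WM=3
i=6 t=5 v=5: → [5,7); WM=3
i=7 t=6 v=2: → [5,8); WM=3
i=8 t=4 v=3: → [0,8); WM=6
i=9 t=1 v=9: DROP (t<6-4); WM=6
i=10 t=1 v=1: DROP (t<6-4); WM=6
i=11 t=11 v=1: → [11,13); WM=11
i=12 t=12 v=4: → [11,14); WM=11
i=13 t=13 v=8: → [11,15); WM=11
i=14 t=15 v=5: → [15,17); WM=15
i=15 t=16 v=5: → [15,18); WM=15
i=16 t=18 v=1: → [18,20); WM=15
i=17 t=7 v=2: DROP (t<15-4); WM=18
i=18 t=20 v=6: → [20,22); WM=18
i=19 t=23 v=6: → [23,25); WM=18
i=20 t=22 v=2: → [22,25); WM=23
i=21 t=17 v=2: DROP (t<23-4); WM=23
i=22 t=23 v=8: → [22,25); WM=23
i=23 t=25 v=7: → [25,27); WM=25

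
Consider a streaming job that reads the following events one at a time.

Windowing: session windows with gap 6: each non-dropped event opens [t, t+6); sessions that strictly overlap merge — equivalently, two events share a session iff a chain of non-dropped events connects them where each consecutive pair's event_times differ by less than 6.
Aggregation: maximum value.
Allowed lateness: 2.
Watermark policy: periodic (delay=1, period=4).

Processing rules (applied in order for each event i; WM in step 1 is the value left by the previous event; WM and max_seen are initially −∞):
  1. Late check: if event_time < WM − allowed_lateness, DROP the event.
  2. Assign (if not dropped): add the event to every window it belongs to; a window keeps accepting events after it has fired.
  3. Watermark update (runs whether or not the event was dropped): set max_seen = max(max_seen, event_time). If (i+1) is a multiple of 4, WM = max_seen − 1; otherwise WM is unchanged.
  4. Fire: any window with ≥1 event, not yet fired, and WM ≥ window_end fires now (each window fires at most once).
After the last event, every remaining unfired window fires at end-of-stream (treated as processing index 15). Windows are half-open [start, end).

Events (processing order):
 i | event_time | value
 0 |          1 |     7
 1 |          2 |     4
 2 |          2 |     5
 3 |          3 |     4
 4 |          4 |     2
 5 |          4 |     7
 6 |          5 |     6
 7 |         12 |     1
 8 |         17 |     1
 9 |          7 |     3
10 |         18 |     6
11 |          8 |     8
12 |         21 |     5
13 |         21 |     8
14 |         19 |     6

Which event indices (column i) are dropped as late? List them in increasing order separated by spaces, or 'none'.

i=0 t=1 v=7: → [1,7); WM=−∞
i=1 t=2 v=4: → [1,8); WM=−∞
i=2 t=2 v=5: → [1,8); WM=−∞
i=3 t=3 v=4: → [1,9); WM=2
i=4 t=4 v=2: → [1,10); WM=2
i=5 t=4 v=7: → [1,10); WM=2
i=6 t=5 v=6: → [1,11); WM=2
i=7 t=12 v=1: → [12,18); WM=11
i=8 t=17 v=1: → [12,23); WM=11
i=9 t=7 v=3: DROP (t<11-2); WM=11
i=10 t=18 v=6: → [12,24); WM=11
i=11 t=8 v=8: DROP (t<11-2); WM=17
i=12 t=21 v=5: → [12,27); WM=17
i=13 t=21 v=8: → [12,27); WM=17
i=14 t=19 v=6: → [12,27); WM=17

9 11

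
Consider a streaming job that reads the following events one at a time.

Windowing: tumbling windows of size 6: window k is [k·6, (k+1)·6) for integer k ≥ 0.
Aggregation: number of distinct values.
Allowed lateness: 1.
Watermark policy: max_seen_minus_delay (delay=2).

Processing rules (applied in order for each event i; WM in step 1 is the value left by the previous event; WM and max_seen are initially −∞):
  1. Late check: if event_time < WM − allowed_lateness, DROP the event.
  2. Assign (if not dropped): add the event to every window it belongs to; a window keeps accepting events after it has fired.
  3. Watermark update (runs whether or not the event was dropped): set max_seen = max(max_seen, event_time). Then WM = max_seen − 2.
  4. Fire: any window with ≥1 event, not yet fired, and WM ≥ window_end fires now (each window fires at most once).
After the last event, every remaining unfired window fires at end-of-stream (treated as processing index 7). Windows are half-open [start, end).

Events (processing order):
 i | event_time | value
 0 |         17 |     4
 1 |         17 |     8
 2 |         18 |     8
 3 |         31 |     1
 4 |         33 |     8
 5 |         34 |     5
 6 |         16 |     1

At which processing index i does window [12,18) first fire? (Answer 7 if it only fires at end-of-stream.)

i=0 t=17 v=4: → [12,18); WM=15
i=1 t=17 v=8: → [12,18); WM=15
i=2 t=18 v=8: → [18,24); WM=16
i=3 t=31 v=1: → [30,36); WM=29; [12,18) fires=2 [18,24) fires=1
i=4 t=33 v=8: → [30,36); WM=31
i=5 t=34 v=5: → [30,36); WM=32
i=6 t=16 v=1: DROP (t<32-1); WM=32

3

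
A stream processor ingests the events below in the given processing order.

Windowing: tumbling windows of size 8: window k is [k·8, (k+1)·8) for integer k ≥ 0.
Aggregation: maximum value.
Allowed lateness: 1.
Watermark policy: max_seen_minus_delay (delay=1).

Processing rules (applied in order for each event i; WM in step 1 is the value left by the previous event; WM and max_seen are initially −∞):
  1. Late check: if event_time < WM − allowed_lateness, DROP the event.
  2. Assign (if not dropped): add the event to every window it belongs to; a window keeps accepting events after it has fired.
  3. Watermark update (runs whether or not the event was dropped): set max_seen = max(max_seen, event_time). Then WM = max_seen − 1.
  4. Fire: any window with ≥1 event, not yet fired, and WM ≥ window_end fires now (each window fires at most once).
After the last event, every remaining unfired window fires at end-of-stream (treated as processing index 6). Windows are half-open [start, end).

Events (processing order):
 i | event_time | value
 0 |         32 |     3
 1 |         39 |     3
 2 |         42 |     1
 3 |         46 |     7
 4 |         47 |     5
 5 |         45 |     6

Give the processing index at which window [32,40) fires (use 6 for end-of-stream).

i=0 t=32 v=3: → [32,40); WM=31
i=1 t=39 v=3: → [32,40); WM=38
i=2 t=42 v=1: → [40,48); WM=41; [32,40) fires=3
i=3 t=46 v=7: → [40,48); WM=45
i=4 t=47 v=5: → [40,48); WM=46
i=5 t=45 v=6: → [40,48); WM=46

2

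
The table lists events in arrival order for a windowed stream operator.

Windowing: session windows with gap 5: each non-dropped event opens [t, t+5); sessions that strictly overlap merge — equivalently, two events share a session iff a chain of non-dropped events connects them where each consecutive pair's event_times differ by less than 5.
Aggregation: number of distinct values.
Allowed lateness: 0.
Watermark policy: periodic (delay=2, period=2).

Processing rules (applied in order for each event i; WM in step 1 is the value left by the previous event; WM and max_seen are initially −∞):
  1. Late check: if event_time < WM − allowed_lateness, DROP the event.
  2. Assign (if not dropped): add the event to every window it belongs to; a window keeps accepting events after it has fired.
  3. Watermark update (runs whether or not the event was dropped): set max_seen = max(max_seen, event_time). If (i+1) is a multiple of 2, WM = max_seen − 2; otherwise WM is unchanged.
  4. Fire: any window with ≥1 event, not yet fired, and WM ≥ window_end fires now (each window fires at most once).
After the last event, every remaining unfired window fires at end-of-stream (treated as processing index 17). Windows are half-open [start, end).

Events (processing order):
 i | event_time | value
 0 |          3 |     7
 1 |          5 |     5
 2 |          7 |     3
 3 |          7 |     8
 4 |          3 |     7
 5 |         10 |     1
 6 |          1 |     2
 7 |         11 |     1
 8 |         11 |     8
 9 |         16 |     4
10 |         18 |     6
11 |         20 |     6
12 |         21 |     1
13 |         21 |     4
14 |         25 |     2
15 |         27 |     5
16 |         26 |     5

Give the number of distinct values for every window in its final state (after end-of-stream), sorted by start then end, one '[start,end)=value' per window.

[3,16)=5 [16,32)=5

i=0 t=3 v=7: → [3,8); WM=−∞
i=1 t=5 v=5: → [3,10); WM=3
i=2 t=7 v=3: → [3,12); WM=3
i=3 t=7 v=8: → [3,12); WM=5
i=4 t=3 v=7: DROP (t<5-0); WM=5
i=5 t=10 v=1: → [3,15); WM=8
i=6 t=1 v=2: DROP (t<8-0); WM=8
i=7 t=11 v=1: → [3,16); WM=9
i=8 t=11 v=8: → [3,16); WM=9
i=9 t=16 v=4: → [16,21); WM=14
i=10 t=18 v=6: → [16,23); WM=14
i=11 t=20 v=6: → [16,25); WM=18
i=12 t=21 v=1: → [16,26); WM=18
i=13 t=21 v=4: → [16,26); WM=19
i=14 t=25 v=2: → [16,30); WM=19
i=15 t=27 v=5: → [16,32); WM=25
i=16 t=26 v=5: → [16,32); WM=25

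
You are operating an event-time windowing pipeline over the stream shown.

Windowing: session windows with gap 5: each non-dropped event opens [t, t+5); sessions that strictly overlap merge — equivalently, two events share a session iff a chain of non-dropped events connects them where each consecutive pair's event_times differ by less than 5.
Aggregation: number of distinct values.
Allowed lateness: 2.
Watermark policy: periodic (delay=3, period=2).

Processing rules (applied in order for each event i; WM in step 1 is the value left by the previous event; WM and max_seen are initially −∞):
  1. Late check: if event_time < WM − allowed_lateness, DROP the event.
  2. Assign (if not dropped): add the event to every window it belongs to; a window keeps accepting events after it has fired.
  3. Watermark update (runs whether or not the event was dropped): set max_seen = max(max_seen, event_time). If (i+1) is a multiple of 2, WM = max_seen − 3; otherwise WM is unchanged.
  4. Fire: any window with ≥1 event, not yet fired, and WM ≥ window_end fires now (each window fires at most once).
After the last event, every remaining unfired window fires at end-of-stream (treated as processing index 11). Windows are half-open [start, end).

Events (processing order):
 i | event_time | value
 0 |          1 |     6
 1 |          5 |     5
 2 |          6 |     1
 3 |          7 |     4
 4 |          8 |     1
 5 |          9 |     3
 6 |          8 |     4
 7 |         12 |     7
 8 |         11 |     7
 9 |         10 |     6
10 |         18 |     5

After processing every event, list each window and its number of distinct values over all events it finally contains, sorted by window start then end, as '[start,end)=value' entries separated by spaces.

i=0 t=1 v=6: → [1,6); WM=−∞
i=1 t=5 v=5: → [1,10); WM=2
i=2 t=6 v=1: → [1,11); WM=2
i=3 t=7 v=4: → [1,12); WM=4
i=4 t=8 v=1: → [1,13); WM=4
i=5 t=9 v=3: → [1,14); WM=6
i=6 t=8 v=4: → [1,14); WM=6
i=7 t=12 v=7: → [1,17); WM=9
i=8 t=11 v=7: → [1,17); WM=9
i=9 t=10 v=6: → [1,17); WM=9
i=10 t=18 v=5: → [18,23); WM=9

[1,17)=6 [18,23)=1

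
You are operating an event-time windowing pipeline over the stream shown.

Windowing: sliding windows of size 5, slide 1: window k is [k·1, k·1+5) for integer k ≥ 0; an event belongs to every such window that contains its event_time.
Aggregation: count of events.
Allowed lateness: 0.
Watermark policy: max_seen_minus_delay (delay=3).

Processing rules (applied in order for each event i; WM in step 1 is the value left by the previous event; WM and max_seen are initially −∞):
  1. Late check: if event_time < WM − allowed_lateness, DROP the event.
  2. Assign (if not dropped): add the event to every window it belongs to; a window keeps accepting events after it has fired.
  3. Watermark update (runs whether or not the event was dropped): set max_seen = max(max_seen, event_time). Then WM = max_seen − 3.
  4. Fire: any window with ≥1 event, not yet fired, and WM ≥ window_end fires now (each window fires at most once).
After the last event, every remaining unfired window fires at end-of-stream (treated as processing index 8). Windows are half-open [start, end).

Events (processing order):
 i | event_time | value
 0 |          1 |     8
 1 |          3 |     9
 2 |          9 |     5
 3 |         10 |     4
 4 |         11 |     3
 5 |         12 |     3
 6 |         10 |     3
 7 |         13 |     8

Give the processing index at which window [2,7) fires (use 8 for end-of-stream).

i=0 t=1 v=8: → [1,6),[0,5); WM=-2
i=1 t=3 v=9: → [3,8),[2,7),[1,6),[0,5); WM=0
i=2 t=9 v=5: → [9,14),[8,13),[7,12),[6,11),[5,10); WM=6; [0,5) fires=2 [1,6) fires=2
i=3 t=10 v=4: → [10,15),[9,14),[8,13),[7,12),[6,11); WM=7; [2,7) fires=1
i=4 t=11 v=3: → [11,16),[10,15),[9,14),[8,13),[7,12); WM=8; [3,8) fires=1
i=5 t=12 v=3: → [12,17),[11,16),[10,15),[9,14),[8,13); WM=9
i=6 t=10 v=3: → [10,15),[9,14),[8,13),[7,12),[6,11); WM=9
i=7 t=13 v=8: → [13,18),[12,17),[11,16),[10,15),[9,14); WM=10; [5,10) fires=1

3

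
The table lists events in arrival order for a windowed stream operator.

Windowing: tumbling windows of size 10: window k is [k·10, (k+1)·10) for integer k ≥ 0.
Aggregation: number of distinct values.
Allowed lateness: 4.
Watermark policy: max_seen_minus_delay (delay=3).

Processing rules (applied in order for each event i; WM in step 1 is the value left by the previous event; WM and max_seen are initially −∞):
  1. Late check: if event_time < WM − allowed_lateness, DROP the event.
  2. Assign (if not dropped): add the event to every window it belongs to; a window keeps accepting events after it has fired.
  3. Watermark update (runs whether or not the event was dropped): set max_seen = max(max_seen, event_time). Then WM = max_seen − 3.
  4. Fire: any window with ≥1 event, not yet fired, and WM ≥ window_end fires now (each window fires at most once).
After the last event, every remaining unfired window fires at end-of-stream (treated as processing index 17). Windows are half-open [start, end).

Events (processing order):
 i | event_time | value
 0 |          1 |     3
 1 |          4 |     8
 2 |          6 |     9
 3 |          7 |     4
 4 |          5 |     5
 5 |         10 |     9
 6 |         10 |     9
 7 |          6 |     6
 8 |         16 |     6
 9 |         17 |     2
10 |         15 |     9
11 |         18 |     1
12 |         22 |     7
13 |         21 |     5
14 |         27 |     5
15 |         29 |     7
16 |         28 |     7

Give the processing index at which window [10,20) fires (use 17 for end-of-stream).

i=0 t=1 v=3: → [0,10); WM=-2
i=1 t=4 v=8: → [0,10); WM=1
i=2 t=6 v=9: → [0,10); WM=3
i=3 t=7 v=4: → [0,10); WM=4
i=4 t=5 v=5: → [0,10); WM=4
i=5 t=10 v=9: → [10,20); WM=7
i=6 t=10 v=9: → [10,20); WM=7
i=7 t=6 v=6: → [0,10); WM=7
i=8 t=16 v=6: → [10,20); WM=13; [0,10) fires=6
i=9 t=17 v=2: → [10,20); WM=14
i=10 t=15 v=9: → [10,20); WM=14
i=11 t=18 v=1: → [10,20); WM=15
i=12 t=22 v=7: → [20,30); WM=19
i=13 t=21 v=5: → [20,30); WM=19
i=14 t=27 v=5: → [20,30); WM=24; [10,20) fires=4
i=15 t=29 v=7: → [20,30); WM=26
i=16 t=28 v=7: → [20,30); WM=26

14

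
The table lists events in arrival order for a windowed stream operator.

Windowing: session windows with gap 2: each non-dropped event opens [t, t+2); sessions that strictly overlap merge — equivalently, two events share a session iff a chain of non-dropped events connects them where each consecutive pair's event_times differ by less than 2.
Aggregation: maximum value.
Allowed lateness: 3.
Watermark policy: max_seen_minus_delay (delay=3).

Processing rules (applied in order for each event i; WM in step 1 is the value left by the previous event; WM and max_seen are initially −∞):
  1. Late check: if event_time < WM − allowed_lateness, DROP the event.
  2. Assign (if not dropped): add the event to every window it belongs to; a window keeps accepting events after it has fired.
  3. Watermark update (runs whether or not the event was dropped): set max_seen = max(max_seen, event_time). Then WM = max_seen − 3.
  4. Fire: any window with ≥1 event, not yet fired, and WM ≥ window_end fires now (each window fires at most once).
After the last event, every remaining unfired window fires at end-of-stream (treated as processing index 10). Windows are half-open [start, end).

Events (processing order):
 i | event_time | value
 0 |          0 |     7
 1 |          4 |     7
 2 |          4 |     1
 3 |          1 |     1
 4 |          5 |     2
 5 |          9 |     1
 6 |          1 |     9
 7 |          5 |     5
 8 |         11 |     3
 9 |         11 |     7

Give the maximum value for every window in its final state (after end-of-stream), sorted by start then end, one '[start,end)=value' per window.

i=0 t=0 v=7: → [0,2); WM=-3
i=1 t=4 v=7: → [4,6); WM=1
i=2 t=4 v=1: → [4,6); WM=1
i=3 t=1 v=1: → [0,3); WM=1
i=4 t=5 v=2: → [4,7); WM=2
i=5 t=9 v=1: → [9,11); WM=6
i=6 t=1 v=9: DROP (t<6-3); WM=6
i=7 t=5 v=5: → [4,7); WM=6
i=8 t=11 v=3: → [11,13); WM=8
i=9 t=11 v=7: → [11,13); WM=8

[0,3)=7 [4,7)=7 [9,11)=1 [11,13)=7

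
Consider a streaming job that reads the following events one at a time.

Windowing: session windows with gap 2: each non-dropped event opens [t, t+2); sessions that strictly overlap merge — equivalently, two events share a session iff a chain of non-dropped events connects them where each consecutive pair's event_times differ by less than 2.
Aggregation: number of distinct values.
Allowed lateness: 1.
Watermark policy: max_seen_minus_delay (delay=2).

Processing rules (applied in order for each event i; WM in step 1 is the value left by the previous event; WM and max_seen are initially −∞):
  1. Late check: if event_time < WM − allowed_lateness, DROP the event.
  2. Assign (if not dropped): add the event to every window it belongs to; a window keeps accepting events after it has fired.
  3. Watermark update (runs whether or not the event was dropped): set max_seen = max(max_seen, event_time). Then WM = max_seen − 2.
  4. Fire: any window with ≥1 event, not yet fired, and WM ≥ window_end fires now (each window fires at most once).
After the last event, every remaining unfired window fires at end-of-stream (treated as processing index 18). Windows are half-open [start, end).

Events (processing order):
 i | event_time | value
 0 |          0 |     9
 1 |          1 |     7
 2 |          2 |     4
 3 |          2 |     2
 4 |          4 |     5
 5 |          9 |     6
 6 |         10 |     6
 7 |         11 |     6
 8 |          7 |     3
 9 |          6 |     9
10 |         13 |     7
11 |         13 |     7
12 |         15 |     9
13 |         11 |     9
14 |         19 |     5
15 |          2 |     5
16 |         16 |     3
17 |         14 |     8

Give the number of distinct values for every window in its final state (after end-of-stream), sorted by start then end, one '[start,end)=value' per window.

i=0 t=0 v=9: → [0,2); WM=-2
i=1 t=1 v=7: → [0,3); WM=-1
i=2 t=2 v=4: → [0,4); WM=0
i=3 t=2 v=2: → [0,4); WM=0
i=4 t=4 v=5: → [4,6); WM=2
i=5 t=9 v=6: → [9,11); WM=7
i=6 t=10 v=6: → [9,12); WM=8
i=7 t=11 v=6: → [9,13); WM=9
i=8 t=7 v=3: DROP (t<9-1); WM=9
i=9 t=6 v=9: DROP (t<9-1); WM=9
i=10 t=13 v=7: → [13,15); WM=11
i=11 t=13 v=7: → [13,15); WM=11
i=12 t=15 v=9: → [15,17); WM=13
i=13 t=11 v=9: DROP (t<13-1); WM=13
i=14 t=19 v=5: → [19,21); WM=17
i=15 t=2 v=5: DROP (t<17-1); WM=17
i=16 t=16 v=3: → [15,18); WM=17
i=17 t=14 v=8: DROP (t<17-1); WM=17

[0,4)=4 [4,6)=1 [9,13)=1 [13,15)=1 [15,18)=2 [19,21)=1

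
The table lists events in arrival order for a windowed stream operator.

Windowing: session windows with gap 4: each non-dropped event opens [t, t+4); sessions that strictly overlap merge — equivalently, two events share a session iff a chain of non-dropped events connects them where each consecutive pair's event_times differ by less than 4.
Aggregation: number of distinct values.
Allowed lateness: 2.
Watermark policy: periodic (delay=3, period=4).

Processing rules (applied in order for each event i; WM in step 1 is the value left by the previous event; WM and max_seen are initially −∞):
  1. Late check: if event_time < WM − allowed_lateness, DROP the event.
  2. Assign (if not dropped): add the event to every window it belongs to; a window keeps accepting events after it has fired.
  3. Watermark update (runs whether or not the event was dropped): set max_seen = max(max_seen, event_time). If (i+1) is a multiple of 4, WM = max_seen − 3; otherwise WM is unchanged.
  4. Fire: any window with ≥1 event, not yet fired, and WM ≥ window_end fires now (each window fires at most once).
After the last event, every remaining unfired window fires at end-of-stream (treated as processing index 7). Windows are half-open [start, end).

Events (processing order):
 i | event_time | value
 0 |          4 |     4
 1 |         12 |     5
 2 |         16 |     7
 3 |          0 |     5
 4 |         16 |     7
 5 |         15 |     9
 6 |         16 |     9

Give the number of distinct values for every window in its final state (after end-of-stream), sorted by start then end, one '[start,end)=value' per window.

[0,4)=1 [4,8)=1 [12,20)=3

i=0 t=4 v=4: → [4,8); WM=−∞
i=1 t=12 v=5: → [12,16); WM=−∞
i=2 t=16 v=7: → [16,20); WM=−∞
i=3 t=0 v=5: → [0,4); WM=13
i=4 t=16 v=7: → [16,20); WM=13
i=5 t=15 v=9: → [12,20); WM=13
i=6 t=16 v=9: → [12,20); WM=13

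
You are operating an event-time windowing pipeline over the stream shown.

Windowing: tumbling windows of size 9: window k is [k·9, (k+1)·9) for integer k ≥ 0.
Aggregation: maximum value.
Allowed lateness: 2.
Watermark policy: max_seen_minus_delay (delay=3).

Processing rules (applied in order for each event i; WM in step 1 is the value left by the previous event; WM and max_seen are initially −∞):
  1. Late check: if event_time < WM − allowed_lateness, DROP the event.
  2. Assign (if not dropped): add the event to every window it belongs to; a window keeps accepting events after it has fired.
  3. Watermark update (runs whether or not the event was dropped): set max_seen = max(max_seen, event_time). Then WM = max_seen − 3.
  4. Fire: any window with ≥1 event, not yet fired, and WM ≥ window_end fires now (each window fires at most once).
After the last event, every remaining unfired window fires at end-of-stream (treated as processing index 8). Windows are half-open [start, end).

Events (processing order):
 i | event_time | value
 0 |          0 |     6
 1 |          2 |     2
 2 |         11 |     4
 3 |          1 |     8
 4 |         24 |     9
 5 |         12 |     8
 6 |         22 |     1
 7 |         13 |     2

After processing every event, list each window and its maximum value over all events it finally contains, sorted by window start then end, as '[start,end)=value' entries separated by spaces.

[0,9)=6 [9,18)=4 [18,27)=9

i=0 t=0 v=6: → [0,9); WM=-3
i=1 t=2 v=2: → [0,9); WM=-1
i=2 t=11 v=4: → [9,18); WM=8
i=3 t=1 v=8: DROP (t<8-2); WM=8
i=4 t=24 v=9: → [18,27); WM=21; [0,9) fires=6 [9,18) fires=4
i=5 t=12 v=8: DROP (t<21-2); WM=21
i=6 t=22 v=1: → [18,27); WM=21
i=7 t=13 v=2: DROP (t<21-2); WM=21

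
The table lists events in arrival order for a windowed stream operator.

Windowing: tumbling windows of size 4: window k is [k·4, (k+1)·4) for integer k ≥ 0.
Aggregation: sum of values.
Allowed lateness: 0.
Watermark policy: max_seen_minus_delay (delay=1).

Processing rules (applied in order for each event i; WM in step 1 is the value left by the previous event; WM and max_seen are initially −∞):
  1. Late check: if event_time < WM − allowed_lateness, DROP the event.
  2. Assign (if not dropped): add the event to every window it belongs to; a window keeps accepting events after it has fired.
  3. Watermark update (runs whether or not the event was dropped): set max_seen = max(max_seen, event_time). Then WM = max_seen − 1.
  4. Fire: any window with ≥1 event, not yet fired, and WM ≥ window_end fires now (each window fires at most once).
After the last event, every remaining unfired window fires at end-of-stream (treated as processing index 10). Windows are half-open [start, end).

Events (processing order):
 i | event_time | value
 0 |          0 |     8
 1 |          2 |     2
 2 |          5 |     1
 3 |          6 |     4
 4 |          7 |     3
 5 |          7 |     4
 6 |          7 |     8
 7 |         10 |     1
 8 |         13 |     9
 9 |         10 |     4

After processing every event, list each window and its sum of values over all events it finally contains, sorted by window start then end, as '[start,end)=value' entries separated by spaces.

i=0 t=0 v=8: → [0,4); WM=-1
i=1 t=2 v=2: → [0,4); WM=1
i=2 t=5 v=1: → [4,8); WM=4; [0,4) fires=10
i=3 t=6 v=4: → [4,8); WM=5
i=4 t=7 v=3: → [4,8); WM=6
i=5 t=7 v=4: → [4,8); WM=6
i=6 t=7 v=8: → [4,8); WM=6
i=7 t=10 v=1: → [8,12); WM=9; [4,8) fires=20
i=8 t=13 v=9: → [12,16); WM=12; [8,12) fires=1
i=9 t=10 v=4: DROP (t<12-0); WM=12

[0,4)=10 [4,8)=20 [8,12)=1 [12,16)=9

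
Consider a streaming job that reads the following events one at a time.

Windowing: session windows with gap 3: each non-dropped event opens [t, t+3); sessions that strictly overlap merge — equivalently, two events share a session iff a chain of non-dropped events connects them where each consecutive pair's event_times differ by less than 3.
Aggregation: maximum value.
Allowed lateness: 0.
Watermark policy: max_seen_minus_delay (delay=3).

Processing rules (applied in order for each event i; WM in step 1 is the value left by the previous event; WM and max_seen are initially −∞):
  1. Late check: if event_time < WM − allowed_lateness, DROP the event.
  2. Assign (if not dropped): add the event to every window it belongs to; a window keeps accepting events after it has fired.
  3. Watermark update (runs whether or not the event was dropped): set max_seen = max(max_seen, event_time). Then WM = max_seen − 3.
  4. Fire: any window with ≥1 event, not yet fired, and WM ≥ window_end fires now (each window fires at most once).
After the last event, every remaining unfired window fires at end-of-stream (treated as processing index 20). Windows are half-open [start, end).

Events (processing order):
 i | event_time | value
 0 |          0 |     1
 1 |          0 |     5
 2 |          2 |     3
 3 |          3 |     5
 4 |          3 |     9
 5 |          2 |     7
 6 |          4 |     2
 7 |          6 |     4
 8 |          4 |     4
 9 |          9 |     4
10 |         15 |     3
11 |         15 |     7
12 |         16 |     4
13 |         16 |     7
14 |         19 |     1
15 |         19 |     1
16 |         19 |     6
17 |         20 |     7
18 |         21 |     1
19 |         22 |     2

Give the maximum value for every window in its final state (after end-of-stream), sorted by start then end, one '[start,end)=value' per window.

[0,9)=9 [9,12)=4 [15,19)=7 [19,25)=7

i=0 t=0 v=1: → [0,3); WM=-3
i=1 t=0 v=5: → [0,3); WM=-3
i=2 t=2 v=3: → [0,5); WM=-1
i=3 t=3 v=5: → [0,6); WM=0
i=4 t=3 v=9: → [0,6); WM=0
i=5 t=2 v=7: → [0,6); WM=0
i=6 t=4 v=2: → [0,7); WM=1
i=7 t=6 v=4: → [0,9); WM=3
i=8 t=4 v=4: → [0,9); WM=3
i=9 t=9 v=4: → [9,12); WM=6
i=10 t=15 v=3: → [15,18); WM=12
i=11 t=15 v=7: → [15,18); WM=12
i=12 t=16 v=4: → [15,19); WM=13
i=13 t=16 v=7: → [15,19); WM=13
i=14 t=19 v=1: → [19,22); WM=16
i=15 t=19 v=1: → [19,22); WM=16
i=16 t=19 v=6: → [19,22); WM=16
i=17 t=20 v=7: → [19,23); WM=17
i=18 t=21 v=1: → [19,24); WM=18
i=19 t=22 v=2: → [19,25); WM=19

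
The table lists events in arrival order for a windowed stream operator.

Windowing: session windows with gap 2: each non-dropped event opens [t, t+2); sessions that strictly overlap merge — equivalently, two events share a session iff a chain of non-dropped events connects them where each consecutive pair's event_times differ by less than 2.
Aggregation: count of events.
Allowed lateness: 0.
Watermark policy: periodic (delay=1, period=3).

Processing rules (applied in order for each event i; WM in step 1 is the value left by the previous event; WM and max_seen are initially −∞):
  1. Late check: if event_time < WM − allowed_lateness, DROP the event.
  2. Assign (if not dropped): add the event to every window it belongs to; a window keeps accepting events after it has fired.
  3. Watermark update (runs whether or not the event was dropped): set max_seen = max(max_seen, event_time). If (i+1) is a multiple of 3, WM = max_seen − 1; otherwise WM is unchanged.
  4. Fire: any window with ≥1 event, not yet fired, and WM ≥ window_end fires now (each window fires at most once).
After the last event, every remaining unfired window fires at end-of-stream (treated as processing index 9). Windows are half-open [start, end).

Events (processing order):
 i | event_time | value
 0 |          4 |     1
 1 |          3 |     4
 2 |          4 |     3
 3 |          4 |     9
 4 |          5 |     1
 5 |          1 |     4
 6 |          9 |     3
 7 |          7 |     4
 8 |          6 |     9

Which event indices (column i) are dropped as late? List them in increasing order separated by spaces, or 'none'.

5

i=0 t=4 v=1: → [4,6); WM=−∞
i=1 t=3 v=4: → [3,6); WM=−∞
i=2 t=4 v=3: → [3,6); WM=3
i=3 t=4 v=9: → [3,6); WM=3
i=4 t=5 v=1: → [3,7); WM=3
i=5 t=1 v=4: DROP (t<3-0); WM=4
i=6 t=9 v=3: → [9,11); WM=4
i=7 t=7 v=4: → [7,9); WM=4
i=8 t=6 v=9: → [3,9); WM=8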